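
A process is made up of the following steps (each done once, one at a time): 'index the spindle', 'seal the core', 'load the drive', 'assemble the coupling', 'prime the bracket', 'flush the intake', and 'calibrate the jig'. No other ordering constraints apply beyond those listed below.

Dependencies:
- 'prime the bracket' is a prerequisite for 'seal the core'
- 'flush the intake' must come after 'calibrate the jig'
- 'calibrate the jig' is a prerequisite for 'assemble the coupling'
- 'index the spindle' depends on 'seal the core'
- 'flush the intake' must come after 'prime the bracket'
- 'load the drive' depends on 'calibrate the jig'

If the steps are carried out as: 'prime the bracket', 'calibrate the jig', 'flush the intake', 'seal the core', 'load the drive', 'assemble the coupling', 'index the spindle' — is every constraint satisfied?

Every stated constraint is respected: 'calibrate the jig' sits at position 2, ahead of 'assemble the coupling' at position 6, and each of the other listed pairs likewise has the predecessor earlier in the sequence.

Yes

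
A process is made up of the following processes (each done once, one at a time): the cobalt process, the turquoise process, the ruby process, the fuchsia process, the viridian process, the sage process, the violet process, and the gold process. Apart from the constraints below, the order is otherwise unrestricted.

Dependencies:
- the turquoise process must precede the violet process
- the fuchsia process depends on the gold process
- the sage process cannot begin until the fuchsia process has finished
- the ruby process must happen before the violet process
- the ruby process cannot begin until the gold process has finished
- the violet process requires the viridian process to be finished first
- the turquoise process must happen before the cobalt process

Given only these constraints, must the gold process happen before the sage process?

Yes

There is a constraint chain the gold process → the fuchsia process → the sage process.
That forces the gold process before the sage process in every valid schedule.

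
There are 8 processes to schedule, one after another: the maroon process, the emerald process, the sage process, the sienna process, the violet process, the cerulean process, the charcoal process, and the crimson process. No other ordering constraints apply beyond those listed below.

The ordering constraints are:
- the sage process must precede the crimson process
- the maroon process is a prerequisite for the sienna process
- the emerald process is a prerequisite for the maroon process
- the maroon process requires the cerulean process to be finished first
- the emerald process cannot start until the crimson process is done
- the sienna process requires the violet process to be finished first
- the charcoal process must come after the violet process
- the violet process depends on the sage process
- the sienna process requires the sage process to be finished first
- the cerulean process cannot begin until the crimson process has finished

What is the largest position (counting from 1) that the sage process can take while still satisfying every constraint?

Every process that must follow the sage process has to come after it. Tracing all chains starting from the sage process, those processes are: the maroon process, the emerald process, the sienna process, the violet process, the cerulean process, the charcoal process, the crimson process — 7 in total.
So at least 7 processes follow the sage process, putting the sage process no later than position 1. That position is achievable by scheduling everything else first.

1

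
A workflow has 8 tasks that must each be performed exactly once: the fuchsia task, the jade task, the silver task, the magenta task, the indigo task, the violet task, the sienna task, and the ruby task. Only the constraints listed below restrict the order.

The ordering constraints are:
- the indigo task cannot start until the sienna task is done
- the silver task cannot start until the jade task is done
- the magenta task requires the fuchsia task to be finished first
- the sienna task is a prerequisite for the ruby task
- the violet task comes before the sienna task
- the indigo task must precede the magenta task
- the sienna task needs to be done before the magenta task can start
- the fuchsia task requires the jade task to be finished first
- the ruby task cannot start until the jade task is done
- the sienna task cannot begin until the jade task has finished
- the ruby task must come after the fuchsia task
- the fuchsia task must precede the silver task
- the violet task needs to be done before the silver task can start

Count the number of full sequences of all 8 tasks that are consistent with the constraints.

81

The tasks with no prerequisites are the jade task, the violet task; any of them can be placed first.
Counting all ways to extend the partial order to a total order gives 81.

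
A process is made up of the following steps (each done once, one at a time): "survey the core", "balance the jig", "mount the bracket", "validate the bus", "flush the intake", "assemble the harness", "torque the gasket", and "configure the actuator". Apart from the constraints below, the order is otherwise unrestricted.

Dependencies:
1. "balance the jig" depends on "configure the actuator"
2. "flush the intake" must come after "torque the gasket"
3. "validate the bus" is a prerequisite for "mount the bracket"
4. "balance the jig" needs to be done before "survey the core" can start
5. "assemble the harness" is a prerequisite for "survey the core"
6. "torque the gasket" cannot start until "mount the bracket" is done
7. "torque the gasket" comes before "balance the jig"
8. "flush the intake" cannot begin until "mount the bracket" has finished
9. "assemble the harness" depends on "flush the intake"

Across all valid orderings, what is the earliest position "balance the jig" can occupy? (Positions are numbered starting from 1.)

Working backwards through the constraints from "balance the jig", its full set of required predecessors is "mount the bracket", "validate the bus", "torque the gasket", "configure the actuator" — 4 of them.
With 4 mandatory predecessors, the earliest "balance the jig" can sit is position 4+1 = 5, and placing just those 4 first achieves it.

5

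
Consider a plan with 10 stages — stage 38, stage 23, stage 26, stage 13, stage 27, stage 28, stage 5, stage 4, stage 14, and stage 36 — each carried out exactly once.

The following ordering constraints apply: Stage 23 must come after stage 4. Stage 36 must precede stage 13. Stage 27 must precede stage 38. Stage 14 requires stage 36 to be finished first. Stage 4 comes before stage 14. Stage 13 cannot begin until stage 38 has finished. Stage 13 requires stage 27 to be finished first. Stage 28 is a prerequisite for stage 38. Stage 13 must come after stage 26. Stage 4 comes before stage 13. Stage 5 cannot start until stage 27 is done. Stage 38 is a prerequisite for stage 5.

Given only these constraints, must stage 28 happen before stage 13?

Yes

There is a constraint chain stage 28 → stage 38 → stage 13.
That forces stage 28 before stage 13 in every valid schedule.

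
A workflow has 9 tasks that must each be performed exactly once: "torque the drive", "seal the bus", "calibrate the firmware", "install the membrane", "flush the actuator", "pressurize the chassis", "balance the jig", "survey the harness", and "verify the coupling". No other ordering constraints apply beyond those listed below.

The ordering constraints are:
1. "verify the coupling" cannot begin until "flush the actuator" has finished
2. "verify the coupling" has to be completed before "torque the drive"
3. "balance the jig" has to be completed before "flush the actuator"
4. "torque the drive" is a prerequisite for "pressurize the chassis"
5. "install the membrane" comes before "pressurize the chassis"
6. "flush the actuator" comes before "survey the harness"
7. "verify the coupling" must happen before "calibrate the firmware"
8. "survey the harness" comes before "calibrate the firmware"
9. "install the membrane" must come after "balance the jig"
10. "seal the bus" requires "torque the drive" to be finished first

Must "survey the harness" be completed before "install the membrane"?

Nothing in the constraints links "survey the harness" and "install the membrane"; they are unordered relative to each other.
There exist valid orderings with "install the membrane" before "survey the harness", so "survey the harness" is not required to come first.

No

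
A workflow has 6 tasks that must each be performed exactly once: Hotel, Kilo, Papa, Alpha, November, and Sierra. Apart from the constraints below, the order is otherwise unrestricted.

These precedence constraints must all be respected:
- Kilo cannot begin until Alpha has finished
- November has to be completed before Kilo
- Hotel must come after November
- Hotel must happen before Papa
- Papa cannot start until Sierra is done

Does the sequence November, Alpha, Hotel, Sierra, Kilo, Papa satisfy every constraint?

Yes

Checking each listed constraint against this order: for instance, November is in position 1 and Kilo in position 5, so that constraint holds — and the remaining constraints check out the same way.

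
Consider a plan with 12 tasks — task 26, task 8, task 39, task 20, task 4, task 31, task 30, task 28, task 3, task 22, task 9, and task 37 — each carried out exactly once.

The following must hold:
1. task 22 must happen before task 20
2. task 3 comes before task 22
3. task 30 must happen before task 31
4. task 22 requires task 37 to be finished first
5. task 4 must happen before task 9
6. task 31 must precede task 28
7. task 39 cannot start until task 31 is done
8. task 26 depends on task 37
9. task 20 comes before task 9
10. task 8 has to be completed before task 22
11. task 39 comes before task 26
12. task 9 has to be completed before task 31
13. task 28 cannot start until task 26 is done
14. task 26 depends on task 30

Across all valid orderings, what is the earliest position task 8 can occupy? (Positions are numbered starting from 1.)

Task 8 has no prerequisites at all, so it can go in position 1.

1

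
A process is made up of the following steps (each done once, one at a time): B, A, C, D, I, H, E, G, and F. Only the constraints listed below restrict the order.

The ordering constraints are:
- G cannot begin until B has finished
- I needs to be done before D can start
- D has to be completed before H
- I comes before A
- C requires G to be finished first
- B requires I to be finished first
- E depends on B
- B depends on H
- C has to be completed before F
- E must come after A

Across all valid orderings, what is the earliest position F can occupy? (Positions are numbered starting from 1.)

7

Every step that must precede F has to come before it. Tracing all chains that end at F, those steps are: B, C, D, I, H, G — 6 in total.
With 6 mandatory predecessors, the earliest F can sit is position 6+1 = 7, and placing just those 6 first achieves it.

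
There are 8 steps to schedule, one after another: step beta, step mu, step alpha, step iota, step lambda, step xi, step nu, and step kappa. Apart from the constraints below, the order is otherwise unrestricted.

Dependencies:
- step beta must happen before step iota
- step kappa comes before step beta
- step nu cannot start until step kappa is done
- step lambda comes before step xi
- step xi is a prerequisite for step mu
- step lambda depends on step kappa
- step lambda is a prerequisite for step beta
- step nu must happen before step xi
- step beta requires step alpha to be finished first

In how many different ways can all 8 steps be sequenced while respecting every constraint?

68

The steps with no prerequisites are step alpha, step kappa; any of them can be placed first.
Enumerating by repeatedly choosing an available step (one whose prerequisites are all placed) gives 68 distinct complete orderings.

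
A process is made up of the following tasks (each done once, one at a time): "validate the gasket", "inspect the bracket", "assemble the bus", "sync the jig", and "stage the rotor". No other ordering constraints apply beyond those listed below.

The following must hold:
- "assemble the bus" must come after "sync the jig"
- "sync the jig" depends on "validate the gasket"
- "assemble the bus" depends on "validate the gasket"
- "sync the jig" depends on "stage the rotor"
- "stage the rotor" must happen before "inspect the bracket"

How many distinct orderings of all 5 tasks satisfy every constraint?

7

The tasks with no prerequisites are "validate the gasket", "stage the rotor"; any of them can be placed first.
Enumerating by repeatedly choosing an available task (one whose prerequisites are all placed) gives 7 distinct complete orderings.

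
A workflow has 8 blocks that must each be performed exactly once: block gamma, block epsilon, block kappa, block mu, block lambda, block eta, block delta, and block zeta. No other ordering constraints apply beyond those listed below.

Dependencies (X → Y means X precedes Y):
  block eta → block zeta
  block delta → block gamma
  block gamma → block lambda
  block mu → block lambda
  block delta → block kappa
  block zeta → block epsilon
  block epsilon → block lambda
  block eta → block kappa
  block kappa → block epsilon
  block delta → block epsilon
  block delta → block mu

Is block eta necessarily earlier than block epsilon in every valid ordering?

There is a constraint chain block eta → block kappa → block epsilon.
Hence block eta necessarily comes before block epsilon.

Yes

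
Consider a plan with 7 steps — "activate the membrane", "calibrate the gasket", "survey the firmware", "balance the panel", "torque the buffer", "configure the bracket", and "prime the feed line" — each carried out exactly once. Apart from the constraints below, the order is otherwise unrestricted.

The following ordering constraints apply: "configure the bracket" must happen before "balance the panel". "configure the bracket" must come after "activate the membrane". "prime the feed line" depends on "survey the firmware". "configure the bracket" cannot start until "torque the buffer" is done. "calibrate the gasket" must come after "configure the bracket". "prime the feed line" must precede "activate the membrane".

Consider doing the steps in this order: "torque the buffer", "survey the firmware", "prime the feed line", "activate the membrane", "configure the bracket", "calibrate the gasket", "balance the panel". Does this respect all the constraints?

Going through the constraints one by one, each required predecessor appears earlier in the sequence than its dependent — e.g. "torque the buffer" (position 1) is before "configure the bracket" (position 5), as required.

Yes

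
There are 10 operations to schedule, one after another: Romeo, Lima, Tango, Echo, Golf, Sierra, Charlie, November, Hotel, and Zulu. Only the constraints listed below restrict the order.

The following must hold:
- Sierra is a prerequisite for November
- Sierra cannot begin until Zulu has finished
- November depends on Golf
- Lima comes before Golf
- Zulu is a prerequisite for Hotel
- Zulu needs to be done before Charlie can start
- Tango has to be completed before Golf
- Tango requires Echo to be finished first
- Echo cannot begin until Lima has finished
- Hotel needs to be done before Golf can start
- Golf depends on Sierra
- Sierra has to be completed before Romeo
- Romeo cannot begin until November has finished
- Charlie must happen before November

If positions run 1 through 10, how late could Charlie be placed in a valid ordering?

The operations that are forced after Charlie, directly or by a chain of constraints, are Romeo, November. That's 2 operations.
With 2 mandatory successors out of 10 operations total, the latest slot for Charlie is 10−2 = 8, and it's reachable by doing all non-successors before Charlie.

8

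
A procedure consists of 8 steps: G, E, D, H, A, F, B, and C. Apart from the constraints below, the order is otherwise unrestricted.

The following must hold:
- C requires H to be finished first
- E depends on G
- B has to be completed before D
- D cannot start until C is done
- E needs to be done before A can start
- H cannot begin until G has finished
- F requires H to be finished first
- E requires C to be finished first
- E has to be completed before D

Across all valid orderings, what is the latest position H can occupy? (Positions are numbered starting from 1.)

Every step that must follow H has to come after it. Tracing all chains starting from H, those steps are: E, D, A, F, C — 5 in total.
With 5 mandatory successors out of 8 steps total, the latest slot for H is 8−5 = 3, and it's reachable by doing all non-successors before H.

3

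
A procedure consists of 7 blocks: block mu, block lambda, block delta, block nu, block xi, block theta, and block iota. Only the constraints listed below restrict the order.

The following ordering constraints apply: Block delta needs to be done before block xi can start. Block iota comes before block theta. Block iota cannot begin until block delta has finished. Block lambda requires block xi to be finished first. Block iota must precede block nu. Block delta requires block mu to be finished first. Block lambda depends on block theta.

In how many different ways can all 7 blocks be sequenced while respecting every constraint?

11

Block mu is the only block with nothing required before it, so every ordering starts there.
Systematically extending each partial ordering one block at a time and counting, there are 11 complete orderings.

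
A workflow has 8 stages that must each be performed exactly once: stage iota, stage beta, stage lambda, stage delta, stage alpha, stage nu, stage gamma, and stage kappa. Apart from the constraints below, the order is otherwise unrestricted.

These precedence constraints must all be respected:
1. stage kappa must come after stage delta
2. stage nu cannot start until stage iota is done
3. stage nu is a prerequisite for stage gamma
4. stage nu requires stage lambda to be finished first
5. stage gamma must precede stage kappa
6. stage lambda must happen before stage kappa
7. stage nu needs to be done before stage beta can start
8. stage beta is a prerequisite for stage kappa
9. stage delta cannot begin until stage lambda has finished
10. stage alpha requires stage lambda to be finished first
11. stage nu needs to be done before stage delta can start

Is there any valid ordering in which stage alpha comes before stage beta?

No chain of constraints runs from stage beta to stage alpha, so stage beta is not required to come first.
That means at least one valid schedule has stage alpha before stage beta.

Yes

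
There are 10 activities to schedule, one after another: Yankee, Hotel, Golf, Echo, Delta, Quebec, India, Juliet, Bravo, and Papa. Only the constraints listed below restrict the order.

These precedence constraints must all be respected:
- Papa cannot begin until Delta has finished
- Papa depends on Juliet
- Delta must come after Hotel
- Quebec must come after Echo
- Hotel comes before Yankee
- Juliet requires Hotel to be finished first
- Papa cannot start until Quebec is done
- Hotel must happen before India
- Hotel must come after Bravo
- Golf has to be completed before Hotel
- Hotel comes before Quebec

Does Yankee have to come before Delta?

No

Yankee and Delta are not related by any chain of constraints.
A valid ordering placing Delta before Yankee exists, so the answer is no.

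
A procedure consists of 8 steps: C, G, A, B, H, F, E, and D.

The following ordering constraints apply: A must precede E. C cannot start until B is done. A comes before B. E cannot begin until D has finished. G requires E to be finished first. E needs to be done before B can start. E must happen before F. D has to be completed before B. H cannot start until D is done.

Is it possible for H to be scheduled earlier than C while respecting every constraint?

Nothing in the constraints forces C before H — there is no chain from C to H.
That means at least one valid schedule has H before C.

Yes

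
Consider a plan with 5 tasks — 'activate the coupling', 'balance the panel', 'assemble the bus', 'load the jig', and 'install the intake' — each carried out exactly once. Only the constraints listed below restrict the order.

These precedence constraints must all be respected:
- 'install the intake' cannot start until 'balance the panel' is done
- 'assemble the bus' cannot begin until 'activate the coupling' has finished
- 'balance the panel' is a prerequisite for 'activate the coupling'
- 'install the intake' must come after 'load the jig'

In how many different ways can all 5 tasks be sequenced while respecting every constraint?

The tasks with no prerequisites are 'balance the panel', 'load the jig'; any of them can be placed first.
Enumerating by repeatedly choosing an available task (one whose prerequisites are all placed) gives 9 distinct complete orderings.

9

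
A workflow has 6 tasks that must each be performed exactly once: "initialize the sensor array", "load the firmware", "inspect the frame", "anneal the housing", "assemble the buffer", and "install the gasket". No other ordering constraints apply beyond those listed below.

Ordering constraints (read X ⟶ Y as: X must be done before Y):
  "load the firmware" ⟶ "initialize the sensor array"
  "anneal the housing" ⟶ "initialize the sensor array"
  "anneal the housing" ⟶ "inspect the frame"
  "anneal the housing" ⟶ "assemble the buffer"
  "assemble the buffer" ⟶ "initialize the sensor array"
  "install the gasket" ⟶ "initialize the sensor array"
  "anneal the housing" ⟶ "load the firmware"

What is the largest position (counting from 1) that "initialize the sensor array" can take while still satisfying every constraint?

No constraint forces any task after "initialize the sensor array", so it can be placed last, in position 6.

6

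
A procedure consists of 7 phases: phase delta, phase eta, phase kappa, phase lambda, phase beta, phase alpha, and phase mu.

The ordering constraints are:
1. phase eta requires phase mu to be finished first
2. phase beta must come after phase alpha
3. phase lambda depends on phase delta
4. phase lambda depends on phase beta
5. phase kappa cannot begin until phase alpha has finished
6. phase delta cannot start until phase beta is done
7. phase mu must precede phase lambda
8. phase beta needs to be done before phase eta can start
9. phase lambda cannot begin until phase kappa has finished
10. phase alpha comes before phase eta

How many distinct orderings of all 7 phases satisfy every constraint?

48

2 phases have no prerequisites (phase alpha, phase mu), so any of them could come first.
Enumerating by repeatedly choosing an available phase (one whose prerequisites are all placed) gives 48 distinct complete orderings.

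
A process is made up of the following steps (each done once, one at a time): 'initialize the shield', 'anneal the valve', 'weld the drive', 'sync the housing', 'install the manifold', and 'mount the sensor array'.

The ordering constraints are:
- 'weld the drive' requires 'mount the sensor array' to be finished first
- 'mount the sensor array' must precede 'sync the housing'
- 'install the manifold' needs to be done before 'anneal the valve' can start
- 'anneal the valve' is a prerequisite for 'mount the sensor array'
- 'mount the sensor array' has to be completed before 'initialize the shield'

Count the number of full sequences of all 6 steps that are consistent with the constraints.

'install the manifold' is the only step with nothing required before it, so every ordering starts there.
Enumerating by repeatedly choosing an available step (one whose prerequisites are all placed) gives 6 distinct complete orderings.

6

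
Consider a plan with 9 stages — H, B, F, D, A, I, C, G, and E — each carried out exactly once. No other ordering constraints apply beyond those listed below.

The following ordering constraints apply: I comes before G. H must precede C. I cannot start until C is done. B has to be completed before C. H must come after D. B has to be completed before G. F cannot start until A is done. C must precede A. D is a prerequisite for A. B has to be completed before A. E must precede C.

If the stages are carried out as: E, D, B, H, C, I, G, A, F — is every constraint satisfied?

Going through the constraints one by one, each required predecessor appears earlier in the sequence than its dependent — e.g. D (position 2) is before A (position 8), as required.

Yes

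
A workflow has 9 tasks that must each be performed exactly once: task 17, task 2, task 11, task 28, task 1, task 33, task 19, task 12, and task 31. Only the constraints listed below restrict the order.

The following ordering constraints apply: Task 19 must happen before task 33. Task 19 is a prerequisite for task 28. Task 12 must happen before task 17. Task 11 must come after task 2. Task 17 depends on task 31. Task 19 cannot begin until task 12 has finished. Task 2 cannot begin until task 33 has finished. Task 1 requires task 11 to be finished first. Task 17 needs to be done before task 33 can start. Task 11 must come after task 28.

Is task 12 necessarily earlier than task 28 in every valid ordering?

Yes

There is a constraint chain task 12 → task 19 → task 28.
So task 12 must precede task 28 in any valid ordering.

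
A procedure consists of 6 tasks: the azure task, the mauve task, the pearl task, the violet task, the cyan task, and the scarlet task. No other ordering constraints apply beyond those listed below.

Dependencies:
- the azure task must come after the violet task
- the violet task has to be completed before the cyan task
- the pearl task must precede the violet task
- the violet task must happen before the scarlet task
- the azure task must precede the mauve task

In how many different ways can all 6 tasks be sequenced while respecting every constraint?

Only the pearl task has no prerequisites, so it must go first.
Counting all ways to extend the partial order to a total order gives 12.

12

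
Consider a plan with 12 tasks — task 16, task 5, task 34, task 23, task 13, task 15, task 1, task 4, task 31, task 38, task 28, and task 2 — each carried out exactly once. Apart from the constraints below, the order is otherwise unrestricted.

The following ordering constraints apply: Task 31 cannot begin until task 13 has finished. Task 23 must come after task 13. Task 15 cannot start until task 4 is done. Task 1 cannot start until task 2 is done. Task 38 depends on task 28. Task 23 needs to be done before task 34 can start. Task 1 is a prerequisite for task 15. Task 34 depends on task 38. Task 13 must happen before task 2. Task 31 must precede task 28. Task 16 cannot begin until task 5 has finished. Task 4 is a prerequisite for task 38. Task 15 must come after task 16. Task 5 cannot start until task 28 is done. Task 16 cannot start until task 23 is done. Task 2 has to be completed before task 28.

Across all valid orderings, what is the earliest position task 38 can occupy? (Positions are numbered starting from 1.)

6

Working backwards through the constraints from task 38, its full set of required predecessors is task 13, task 4, task 31, task 28, task 2 — 5 of them.
So at minimum 5 tasks come before task 38, putting task 38 no earlier than position 6. That position is achievable by scheduling exactly those predecessors first.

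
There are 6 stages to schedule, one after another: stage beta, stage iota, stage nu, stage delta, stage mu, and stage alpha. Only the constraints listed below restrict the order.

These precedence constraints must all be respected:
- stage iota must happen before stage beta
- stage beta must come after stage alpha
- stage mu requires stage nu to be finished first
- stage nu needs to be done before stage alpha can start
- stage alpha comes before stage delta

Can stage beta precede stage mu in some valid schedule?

Nothing in the constraints forces stage mu before stage beta — there is no chain from stage mu to stage beta.
That means at least one valid schedule has stage beta before stage mu.

Yes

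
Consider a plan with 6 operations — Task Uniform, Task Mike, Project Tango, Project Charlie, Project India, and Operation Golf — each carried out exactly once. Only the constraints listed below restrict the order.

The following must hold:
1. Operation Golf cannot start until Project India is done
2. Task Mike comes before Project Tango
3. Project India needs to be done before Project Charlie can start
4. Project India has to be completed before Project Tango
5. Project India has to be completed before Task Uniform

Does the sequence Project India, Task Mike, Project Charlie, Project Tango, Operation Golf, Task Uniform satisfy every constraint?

Going through the constraints one by one, each required predecessor appears earlier in the sequence than its dependent — e.g. Project India (position 1) is before Task Uniform (position 6), as required.

Yes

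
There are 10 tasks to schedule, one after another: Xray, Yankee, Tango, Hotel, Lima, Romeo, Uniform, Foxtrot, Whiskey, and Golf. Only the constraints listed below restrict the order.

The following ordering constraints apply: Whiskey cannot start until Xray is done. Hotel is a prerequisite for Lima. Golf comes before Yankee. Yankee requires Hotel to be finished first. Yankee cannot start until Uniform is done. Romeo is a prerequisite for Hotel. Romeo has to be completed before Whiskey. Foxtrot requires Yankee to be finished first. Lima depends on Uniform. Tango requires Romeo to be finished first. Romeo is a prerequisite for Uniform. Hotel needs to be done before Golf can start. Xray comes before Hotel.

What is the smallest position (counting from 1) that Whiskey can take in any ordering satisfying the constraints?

Every task that must precede Whiskey has to come before it. Tracing all chains that end at Whiskey, those tasks are: Xray, Romeo — 2 in total.
So at minimum 2 tasks come before Whiskey, putting Whiskey no earlier than position 3. That position is achievable by scheduling exactly those predecessors first.

3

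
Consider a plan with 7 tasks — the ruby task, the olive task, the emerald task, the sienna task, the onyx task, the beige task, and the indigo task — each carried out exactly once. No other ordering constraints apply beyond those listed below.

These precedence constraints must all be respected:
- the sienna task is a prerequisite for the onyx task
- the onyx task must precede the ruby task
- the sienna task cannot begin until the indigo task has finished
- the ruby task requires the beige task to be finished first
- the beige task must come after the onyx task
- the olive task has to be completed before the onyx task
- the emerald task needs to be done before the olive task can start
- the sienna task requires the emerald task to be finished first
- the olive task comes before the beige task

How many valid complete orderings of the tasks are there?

5

The tasks with no prerequisites are the emerald task, the indigo task; any of them can be placed first.
Systematically extending each partial ordering one task at a time and counting, there are 5 complete orderings.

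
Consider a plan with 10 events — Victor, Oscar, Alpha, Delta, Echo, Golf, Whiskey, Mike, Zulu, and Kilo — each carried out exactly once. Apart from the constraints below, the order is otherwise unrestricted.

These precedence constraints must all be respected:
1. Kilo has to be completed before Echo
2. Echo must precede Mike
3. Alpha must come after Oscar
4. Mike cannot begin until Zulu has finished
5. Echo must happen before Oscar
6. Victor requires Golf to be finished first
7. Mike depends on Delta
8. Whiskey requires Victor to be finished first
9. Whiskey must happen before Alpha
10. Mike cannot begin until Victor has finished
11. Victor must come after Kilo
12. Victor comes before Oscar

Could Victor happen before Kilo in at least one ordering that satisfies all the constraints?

No

There is a dependency chain Kilo → Victor, so Victor always comes after Kilo.
Hence Victor can never be scheduled before Kilo.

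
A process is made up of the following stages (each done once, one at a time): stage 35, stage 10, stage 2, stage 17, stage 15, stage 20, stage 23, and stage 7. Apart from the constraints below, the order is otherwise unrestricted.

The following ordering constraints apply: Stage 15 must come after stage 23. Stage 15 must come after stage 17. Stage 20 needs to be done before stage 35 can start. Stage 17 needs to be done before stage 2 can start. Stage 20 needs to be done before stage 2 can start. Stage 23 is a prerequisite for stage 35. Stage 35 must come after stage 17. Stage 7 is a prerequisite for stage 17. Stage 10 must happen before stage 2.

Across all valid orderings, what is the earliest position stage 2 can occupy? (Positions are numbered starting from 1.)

5

Every stage that must precede stage 2 has to come before it. Tracing all chains that end at stage 2, those stages are: stage 10, stage 17, stage 20, stage 7 — 4 in total.
With 4 mandatory predecessors, the earliest stage 2 can sit is position 4+1 = 5, and placing just those 4 first achieves it.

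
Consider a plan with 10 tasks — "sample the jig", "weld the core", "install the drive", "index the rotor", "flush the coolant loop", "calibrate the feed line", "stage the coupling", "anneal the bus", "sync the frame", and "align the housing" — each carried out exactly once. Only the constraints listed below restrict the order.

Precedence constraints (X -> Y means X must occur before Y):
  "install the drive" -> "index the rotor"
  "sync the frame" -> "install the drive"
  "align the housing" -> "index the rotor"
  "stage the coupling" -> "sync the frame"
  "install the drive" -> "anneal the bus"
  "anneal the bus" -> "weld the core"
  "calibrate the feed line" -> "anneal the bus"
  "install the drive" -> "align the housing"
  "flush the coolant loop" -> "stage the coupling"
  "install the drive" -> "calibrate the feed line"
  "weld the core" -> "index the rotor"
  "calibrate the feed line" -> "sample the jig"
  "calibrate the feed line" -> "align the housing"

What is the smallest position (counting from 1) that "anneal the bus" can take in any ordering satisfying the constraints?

The tasks that are forced before "anneal the bus", directly or transitively, are "install the drive", "flush the coolant loop", "calibrate the feed line", "stage the coupling", "sync the frame". That's 5 tasks.
So at minimum 5 tasks come before "anneal the bus", putting "anneal the bus" no earlier than position 6. That position is achievable by scheduling exactly those predecessors first.

6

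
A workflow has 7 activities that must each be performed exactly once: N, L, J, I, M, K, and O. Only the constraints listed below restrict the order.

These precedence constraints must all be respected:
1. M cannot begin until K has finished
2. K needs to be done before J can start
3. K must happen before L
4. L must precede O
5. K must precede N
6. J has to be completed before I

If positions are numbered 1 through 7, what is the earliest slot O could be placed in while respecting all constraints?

Working backwards through the constraints from O, its full set of required predecessors is L, K — 2 of them.
So at minimum 2 activities come before O, putting O no earlier than position 3. That position is achievable by scheduling exactly those predecessors first.

3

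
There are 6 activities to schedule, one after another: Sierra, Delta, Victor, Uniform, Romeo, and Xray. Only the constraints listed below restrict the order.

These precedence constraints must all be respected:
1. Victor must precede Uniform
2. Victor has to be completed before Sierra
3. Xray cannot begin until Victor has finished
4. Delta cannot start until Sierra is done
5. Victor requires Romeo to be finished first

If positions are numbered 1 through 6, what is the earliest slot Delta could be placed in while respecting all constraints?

Working backwards through the constraints from Delta, its full set of required predecessors is Sierra, Victor, Romeo — 3 of them.
So at minimum 3 activities come before Delta, putting Delta no earlier than position 4. That position is achievable by scheduling exactly those predecessors first.

4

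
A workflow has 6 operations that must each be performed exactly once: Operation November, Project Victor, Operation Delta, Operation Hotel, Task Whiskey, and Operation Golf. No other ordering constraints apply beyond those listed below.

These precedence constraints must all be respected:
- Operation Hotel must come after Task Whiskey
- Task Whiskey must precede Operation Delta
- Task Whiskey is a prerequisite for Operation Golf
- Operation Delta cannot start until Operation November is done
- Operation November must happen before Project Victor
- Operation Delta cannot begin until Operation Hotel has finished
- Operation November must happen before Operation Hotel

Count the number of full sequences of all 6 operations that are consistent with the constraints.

30

2 operations have no prerequisites (Operation November, Task Whiskey), so any of them could come first.
Enumerating by repeatedly choosing an available operation (one whose prerequisites are all placed) gives 30 distinct complete orderings.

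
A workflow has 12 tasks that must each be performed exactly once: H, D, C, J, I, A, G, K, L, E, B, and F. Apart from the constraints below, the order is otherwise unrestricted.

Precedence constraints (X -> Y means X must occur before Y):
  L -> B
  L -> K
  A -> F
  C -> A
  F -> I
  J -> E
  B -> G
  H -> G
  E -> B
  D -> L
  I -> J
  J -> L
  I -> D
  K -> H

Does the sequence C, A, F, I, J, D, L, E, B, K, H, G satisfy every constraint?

Yes

Going through the constraints one by one, each required predecessor appears earlier in the sequence than its dependent — e.g. B (position 9) is before G (position 12), as required.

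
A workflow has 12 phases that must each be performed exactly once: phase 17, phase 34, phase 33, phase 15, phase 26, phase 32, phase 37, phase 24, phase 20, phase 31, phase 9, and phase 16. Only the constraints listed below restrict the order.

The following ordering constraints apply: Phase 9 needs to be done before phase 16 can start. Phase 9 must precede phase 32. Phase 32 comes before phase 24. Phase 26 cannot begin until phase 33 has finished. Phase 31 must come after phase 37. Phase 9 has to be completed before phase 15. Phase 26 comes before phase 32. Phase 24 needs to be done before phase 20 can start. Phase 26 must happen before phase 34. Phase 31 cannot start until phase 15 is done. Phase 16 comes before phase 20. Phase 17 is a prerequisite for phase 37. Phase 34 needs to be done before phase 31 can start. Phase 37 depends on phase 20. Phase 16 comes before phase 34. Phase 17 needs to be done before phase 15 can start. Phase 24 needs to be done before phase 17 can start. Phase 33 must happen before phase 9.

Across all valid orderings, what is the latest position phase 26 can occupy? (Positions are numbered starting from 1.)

The phases that are forced after phase 26, directly or by a chain of constraints, are phase 17, phase 34, phase 15, phase 32, phase 37, phase 24, phase 20, phase 31. That's 8 phases.
With 8 mandatory successors out of 12 phases total, the latest slot for phase 26 is 12−8 = 4, and it's reachable by doing all non-successors before phase 26.

4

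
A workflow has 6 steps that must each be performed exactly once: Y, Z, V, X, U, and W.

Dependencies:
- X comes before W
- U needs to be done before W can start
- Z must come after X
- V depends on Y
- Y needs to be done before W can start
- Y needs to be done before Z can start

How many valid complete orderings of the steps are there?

57

3 steps have no prerequisites (Y, X, U), so any of them could come first.
Enumerating by repeatedly choosing an available step (one whose prerequisites are all placed) gives 57 distinct complete orderings.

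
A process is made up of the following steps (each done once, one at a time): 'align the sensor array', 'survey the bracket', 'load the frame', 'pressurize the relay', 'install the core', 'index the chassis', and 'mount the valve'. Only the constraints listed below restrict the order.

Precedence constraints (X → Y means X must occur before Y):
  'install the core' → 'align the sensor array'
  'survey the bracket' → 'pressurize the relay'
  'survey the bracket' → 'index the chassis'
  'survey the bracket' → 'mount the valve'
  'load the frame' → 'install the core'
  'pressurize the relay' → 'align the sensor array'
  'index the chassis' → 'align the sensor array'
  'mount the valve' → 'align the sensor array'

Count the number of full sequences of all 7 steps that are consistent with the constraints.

2 steps have no prerequisites ('survey the bracket', 'load the frame'), so any of them could come first.
Enumerating by repeatedly choosing an available step (one whose prerequisites are all placed) gives 90 distinct complete orderings.

90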